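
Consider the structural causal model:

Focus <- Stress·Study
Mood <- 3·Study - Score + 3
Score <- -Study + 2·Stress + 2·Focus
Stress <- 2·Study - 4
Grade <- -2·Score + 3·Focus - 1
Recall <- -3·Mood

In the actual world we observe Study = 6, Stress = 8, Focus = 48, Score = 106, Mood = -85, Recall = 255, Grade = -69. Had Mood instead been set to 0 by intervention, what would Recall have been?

The intervention breaks the incoming arrows to Mood: Mood <- 3·Study - Score + 3 no longer applies, and Mood = 0.
Recall = -3·Mood  [with Mood=0]  = 0

0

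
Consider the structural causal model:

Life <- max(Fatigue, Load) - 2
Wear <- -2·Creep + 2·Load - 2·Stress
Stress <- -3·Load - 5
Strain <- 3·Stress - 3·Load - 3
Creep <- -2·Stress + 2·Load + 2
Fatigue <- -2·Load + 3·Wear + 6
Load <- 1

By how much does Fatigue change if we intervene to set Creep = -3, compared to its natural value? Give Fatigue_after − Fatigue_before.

Under do(Creep=-3), the mechanism Creep <- -2·Stress + 2·Load + 2 is discarded; Creep is fixed at -3.
Stress = -3·Load - 5  [with Load=1]  = -8
Wear = -2·Creep + 2·Load - 2·Stress  [with Creep=-3, Load=1, Stress=-8]  = 24
Fatigue = -2·Load + 3·Wear + 6  [with Load=1, Wear=24]  = 76
Without intervention: Stress = -3·Load - 5  [with Load=1]  = -8; Creep = -2·Stress + 2·Load + 2  [with Stress=-8, Load=1]  = 20; Wear = -2·Creep + 2·Load - 2·Stress  [with Creep=20, Load=1, Stress=-8]  = -22; Fatigue = -2·Load + 3·Wear + 6  [with Load=1, Wear=-22]  = -62.
Change = 76 − (-62) = 138.

138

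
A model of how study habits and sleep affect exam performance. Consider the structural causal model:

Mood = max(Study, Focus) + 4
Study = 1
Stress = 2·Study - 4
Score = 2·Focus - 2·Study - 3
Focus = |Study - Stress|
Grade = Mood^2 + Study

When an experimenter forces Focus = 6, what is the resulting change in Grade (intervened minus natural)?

51

The intervention breaks the incoming arrows to Focus: Focus = |Study - Stress| no longer applies, and Focus = 6.
Mood = max(Study, Focus) + 4  [with Study=1, Focus=6]  = 10
Grade = Mood^2 + Study  [with Mood=10, Study=1]  = 101
Without intervention: Stress = 2·Study - 4  [with Study=1]  = -2; Focus = |Study - Stress|  [with Study=1, Stress=-2]  = 3; Mood = max(Study, Focus) + 4  [with Study=1, Focus=3]  = 7; Grade = Mood^2 + Study  [with Mood=7, Study=1]  = 50.
Change = 101 − 50 = 51.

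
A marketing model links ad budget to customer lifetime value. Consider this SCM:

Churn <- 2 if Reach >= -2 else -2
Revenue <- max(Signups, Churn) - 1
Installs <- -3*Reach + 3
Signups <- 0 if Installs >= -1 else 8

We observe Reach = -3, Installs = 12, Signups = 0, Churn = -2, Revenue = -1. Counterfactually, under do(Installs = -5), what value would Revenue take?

7

do(Installs=-5) replaces the equation Installs <- -3*Reach + 3 with the constant Installs = -5.
Signups = 0 if Installs >= -1 else 8  [with Installs=-5]  = 8
Churn = 2 if Reach >= -2 else -2  [with Reach=-3]  = -2
Revenue = max(Signups, Churn) - 1  [with Signups=8, Churn=-2]  = 7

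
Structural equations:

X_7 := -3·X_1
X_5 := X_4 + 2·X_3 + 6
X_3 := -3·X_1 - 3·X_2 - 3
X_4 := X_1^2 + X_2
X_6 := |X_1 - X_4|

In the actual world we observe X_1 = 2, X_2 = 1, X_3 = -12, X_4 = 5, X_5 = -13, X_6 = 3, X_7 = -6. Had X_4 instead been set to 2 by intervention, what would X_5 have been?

Intervening sets X_4 = 2 and removes its equation (X_4 := X_1^2 + X_2).
X_3 = -3·X_1 - 3·X_2 - 3  [with X_1=2, X_2=1]  = -12
X_5 = X_4 + 2·X_3 + 6  [with X_4=2, X_3=-12]  = -16

-16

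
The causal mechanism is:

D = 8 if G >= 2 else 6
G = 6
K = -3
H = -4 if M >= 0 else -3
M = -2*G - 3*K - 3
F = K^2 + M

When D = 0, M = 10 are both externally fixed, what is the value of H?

-4

The joint intervention fixes D = 0, M = 10, removing each variable's own equation.
H = -4 if M >= 0 else -3  [with M=10]  = -4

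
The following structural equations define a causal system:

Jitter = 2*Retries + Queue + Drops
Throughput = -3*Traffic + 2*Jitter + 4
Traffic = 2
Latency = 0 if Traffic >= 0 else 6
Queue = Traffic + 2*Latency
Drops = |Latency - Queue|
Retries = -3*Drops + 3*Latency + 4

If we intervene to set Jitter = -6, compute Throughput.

Intervening sets Jitter = -6 and removes its equation (Jitter = 2*Retries + Queue + Drops).
Throughput = -3*Traffic + 2*Jitter + 4  [with Traffic=2, Jitter=-6]  = -14

-14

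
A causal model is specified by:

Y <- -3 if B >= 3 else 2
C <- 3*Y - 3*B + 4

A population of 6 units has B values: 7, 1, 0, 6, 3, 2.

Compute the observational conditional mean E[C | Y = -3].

-21

Conditioning on Y=-3 selects the 3 unit(s) with B ∈ {7, 6, 3}. Their C values: -26, -23, -14. Mean = -21.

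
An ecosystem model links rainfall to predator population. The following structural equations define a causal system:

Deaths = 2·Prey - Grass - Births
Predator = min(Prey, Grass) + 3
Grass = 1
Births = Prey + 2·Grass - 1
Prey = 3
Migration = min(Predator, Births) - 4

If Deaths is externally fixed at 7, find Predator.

4

do(Deaths=7) replaces the equation Deaths = 2·Prey - Grass - Births with the constant Deaths = 7.
Predator is not downstream of the intervention, so its value is determined by the original equations.
Predator = min(Prey, Grass) + 3  [with Prey=3, Grass=1]  = 4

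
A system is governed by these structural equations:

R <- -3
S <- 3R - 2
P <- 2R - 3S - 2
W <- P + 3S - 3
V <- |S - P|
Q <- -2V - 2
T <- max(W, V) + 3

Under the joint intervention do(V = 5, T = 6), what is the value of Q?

Under do(V = 5, T = 6), each intervened variable's structural equation is replaced by its fixed value.
Q = -2V - 2  [with V=5]  = -12

-12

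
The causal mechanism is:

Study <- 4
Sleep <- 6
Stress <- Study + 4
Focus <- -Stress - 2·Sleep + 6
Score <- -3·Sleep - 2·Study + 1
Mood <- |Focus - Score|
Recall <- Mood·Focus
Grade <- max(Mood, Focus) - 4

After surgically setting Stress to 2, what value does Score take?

do(Stress=2) replaces the equation Stress <- Study + 4 with the constant Stress = 2.
Score is not downstream of the intervention, so its value is determined by the original equations.
Score = -3·Sleep - 2·Study + 1  [with Sleep=6, Study=4]  = -25

-25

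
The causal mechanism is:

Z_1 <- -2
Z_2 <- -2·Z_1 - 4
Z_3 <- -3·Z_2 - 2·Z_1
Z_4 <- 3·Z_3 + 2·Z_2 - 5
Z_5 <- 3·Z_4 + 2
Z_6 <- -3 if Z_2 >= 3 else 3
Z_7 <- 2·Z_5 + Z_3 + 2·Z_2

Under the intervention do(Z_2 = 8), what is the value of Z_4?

-49

Under do(Z_2=8), the mechanism Z_2 <- -2·Z_1 - 4 is discarded; Z_2 is fixed at 8.
Z_3 = -3·Z_2 - 2·Z_1  [with Z_2=8, Z_1=-2]  = -20
Z_4 = 3·Z_3 + 2·Z_2 - 5  [with Z_3=-20, Z_2=8]  = -49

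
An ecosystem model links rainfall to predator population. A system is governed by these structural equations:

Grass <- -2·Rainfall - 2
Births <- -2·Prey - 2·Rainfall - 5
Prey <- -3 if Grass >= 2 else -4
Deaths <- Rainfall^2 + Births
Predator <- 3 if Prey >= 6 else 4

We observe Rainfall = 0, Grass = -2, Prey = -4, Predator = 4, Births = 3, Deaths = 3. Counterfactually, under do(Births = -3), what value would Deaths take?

-3

The intervention breaks the incoming arrows to Births: Births <- -2·Prey - 2·Rainfall - 5 no longer applies, and Births = -3.
Deaths = Rainfall^2 + Births  [with Rainfall=0, Births=-3]  = -3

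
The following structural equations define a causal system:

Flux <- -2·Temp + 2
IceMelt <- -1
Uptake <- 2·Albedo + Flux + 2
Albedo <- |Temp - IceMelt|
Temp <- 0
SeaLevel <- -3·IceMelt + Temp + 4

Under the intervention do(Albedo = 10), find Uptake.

The intervention breaks the incoming arrows to Albedo: Albedo <- |Temp - IceMelt| no longer applies, and Albedo = 10.
Flux = -2·Temp + 2  [with Temp=0]  = 2
Uptake = 2·Albedo + Flux + 2  [with Albedo=10, Flux=2]  = 24

24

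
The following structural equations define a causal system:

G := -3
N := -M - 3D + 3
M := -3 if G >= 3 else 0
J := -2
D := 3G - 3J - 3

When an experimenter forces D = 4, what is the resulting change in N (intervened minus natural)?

-30

Intervening sets D = 4 and removes its equation (D := 3G - 3J - 3).
M = -3 if G >= 3 else 0  [with G=-3]  = 0
N = -M - 3D + 3  [with M=0, D=4]  = -9
Without intervention: M = -3 if G >= 3 else 0  [with G=-3]  = 0; D = 3G - 3J - 3  [with G=-3, J=-2]  = -6; N = -M - 3D + 3  [with M=0, D=-6]  = 21.
Change = -9 − 21 = -30.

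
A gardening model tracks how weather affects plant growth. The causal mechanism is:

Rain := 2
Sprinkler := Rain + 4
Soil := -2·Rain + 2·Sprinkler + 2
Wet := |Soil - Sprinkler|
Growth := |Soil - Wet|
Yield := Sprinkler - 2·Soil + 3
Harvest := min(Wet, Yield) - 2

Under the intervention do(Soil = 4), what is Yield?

1

The intervention breaks the incoming arrows to Soil: Soil := -2·Rain + 2·Sprinkler + 2 no longer applies, and Soil = 4.
Sprinkler = Rain + 4  [with Rain=2]  = 6
Yield = Sprinkler - 2·Soil + 3  [with Sprinkler=6, Soil=4]  = 1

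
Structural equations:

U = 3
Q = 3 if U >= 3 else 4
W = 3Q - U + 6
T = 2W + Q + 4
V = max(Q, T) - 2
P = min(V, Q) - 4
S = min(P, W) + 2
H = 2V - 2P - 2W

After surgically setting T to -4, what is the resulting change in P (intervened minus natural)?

Under do(T=-4), the mechanism T = 2W + Q + 4 is discarded; T is fixed at -4.
Q = 3 if U >= 3 else 4  [with U=3]  = 3
V = max(Q, T) - 2  [with Q=3, T=-4]  = 1
P = min(V, Q) - 4  [with V=1, Q=3]  = -3
Without intervention: Q = 3 if U >= 3 else 4  [with U=3]  = 3; W = 3Q - U + 6  [with Q=3, U=3]  = 12; T = 2W + Q + 4  [with W=12, Q=3]  = 31; V = max(Q, T) - 2  [with Q=3, T=31]  = 29; P = min(V, Q) - 4  [with V=29, Q=3]  = -1.
Change = -3 − (-1) = -2.

-2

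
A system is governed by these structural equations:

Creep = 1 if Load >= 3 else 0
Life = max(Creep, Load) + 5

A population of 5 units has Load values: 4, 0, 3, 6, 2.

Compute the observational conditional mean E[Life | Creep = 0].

6

E[Life|Creep=0] averages over only the 2 units with Creep=0 (Load = 0, 2): Life = 5, 7, mean 6.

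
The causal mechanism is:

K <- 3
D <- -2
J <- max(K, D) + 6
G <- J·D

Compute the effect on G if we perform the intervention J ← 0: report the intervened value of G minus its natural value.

18

The intervention breaks the incoming arrows to J: J <- max(K, D) + 6 no longer applies, and J = 0.
G = J·D  [with J=0, D=-2]  = 0
Without intervention: J = max(K, D) + 6  [with K=3, D=-2]  = 9; G = J·D  [with J=9, D=-2]  = -18.
Change = 0 − (-18) = 18.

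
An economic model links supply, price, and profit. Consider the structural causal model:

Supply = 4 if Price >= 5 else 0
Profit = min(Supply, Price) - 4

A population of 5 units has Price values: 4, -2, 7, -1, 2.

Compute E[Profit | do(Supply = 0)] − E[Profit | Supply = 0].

Under do(Supply=0), Supply's equation is replaced by Supply=0 for every unit. Per-unit Profit: -4, -6, -4, -5, -4. Mean = -4.6.
E[Profit|Supply=0] averages over only the 4 units with Supply=0 (Price = 4, -2, -1, 2): Profit = -4, -6, -5, -4, mean -4.75.
Difference = -4.6 − (-4.75) = 0.15.

0.15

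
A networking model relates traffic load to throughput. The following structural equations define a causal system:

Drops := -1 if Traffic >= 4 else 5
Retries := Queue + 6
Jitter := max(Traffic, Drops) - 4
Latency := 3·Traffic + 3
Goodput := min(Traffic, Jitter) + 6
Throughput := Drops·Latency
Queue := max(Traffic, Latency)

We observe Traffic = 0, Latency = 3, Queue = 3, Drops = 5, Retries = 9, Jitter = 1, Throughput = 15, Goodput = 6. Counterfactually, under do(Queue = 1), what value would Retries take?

7

do(Queue=1) replaces the equation Queue := max(Traffic, Latency) with the constant Queue = 1.
Retries = Queue + 6  [with Queue=1]  = 7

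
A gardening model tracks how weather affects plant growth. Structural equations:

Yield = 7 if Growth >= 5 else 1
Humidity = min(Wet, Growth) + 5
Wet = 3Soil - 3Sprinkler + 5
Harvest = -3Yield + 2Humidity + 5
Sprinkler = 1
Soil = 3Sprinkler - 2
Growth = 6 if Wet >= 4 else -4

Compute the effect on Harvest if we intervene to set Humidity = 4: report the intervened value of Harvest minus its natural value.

Under do(Humidity=4), the mechanism Humidity = min(Wet, Growth) + 5 is discarded; Humidity is fixed at 4.
Soil = 3Sprinkler - 2  [with Sprinkler=1]  = 1
Wet = 3Soil - 3Sprinkler + 5  [with Soil=1, Sprinkler=1]  = 5
Growth = 6 if Wet >= 4 else -4  [with Wet=5]  = 6
Yield = 7 if Growth >= 5 else 1  [with Growth=6]  = 7
Harvest = -3Yield + 2Humidity + 5  [with Yield=7, Humidity=4]  = -8
Without intervention: Soil = 3Sprinkler - 2  [with Sprinkler=1]  = 1; Wet = 3Soil - 3Sprinkler + 5  [with Soil=1, Sprinkler=1]  = 5; Growth = 6 if Wet >= 4 else -4  [with Wet=5]  = 6; Humidity = min(Wet, Growth) + 5  [with Wet=5, Growth=6]  = 10; Yield = 7 if Growth >= 5 else 1  [with Growth=6]  = 7; Harvest = -3Yield + 2Humidity + 5  [with Yield=7, Humidity=10]  = 4.
Change = -8 − 4 = -12.

-12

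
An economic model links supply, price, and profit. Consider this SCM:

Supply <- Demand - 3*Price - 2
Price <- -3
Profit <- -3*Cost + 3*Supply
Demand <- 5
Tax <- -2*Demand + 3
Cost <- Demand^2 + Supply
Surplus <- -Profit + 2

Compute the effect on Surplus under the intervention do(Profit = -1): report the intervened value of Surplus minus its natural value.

Intervening sets Profit = -1 and removes its equation (Profit <- -3*Cost + 3*Supply).
Surplus = -Profit + 2  [with Profit=-1]  = 3
Without intervention: Supply = Demand - 3*Price - 2  [with Demand=5, Price=-3]  = 12; Cost = Demand^2 + Supply  [with Demand=5, Supply=12]  = 37; Profit = -3*Cost + 3*Supply  [with Cost=37, Supply=12]  = -75; Surplus = -Profit + 2  [with Profit=-75]  = 77.
Change = 3 − 77 = -74.

-74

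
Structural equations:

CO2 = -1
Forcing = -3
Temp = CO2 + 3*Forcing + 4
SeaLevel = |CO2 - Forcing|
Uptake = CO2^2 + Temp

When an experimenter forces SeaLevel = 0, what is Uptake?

Intervening sets SeaLevel = 0 and removes its equation (SeaLevel = |CO2 - Forcing|).
No directed path runs from SeaLevel to Uptake, so Uptake keeps its natural value.
Temp = CO2 + 3*Forcing + 4  [with CO2=-1, Forcing=-3]  = -6
Uptake = CO2^2 + Temp  [with CO2=-1, Temp=-6]  = -5

-5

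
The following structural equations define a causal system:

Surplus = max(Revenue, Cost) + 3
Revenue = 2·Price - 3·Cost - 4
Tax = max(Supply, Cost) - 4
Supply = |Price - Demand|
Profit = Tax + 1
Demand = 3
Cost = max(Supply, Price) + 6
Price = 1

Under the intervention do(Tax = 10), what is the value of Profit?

11

Intervening sets Tax = 10 and removes its equation (Tax = max(Supply, Cost) - 4).
Profit = Tax + 1  [with Tax=10]  = 11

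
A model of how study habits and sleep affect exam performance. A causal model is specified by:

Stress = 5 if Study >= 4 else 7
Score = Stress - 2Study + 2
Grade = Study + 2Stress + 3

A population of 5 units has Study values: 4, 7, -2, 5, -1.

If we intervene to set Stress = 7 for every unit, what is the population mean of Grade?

19.6

do(Stress=7) breaks Stress's dependence on Study. With Stress=7 fixed, Grade across the units is 21, 24, 15, 22, 16, mean 19.6.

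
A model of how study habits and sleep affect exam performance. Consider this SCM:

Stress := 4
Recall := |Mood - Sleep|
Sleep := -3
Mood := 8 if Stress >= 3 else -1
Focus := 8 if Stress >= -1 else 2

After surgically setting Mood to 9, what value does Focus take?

Under do(Mood=9), the mechanism Mood := 8 if Stress >= 3 else -1 is discarded; Mood is fixed at 9.
Since Focus is not a descendant of the intervened variable, it is unaffected.
Focus = 8 if Stress >= -1 else 2  [with Stress=4]  = 8

8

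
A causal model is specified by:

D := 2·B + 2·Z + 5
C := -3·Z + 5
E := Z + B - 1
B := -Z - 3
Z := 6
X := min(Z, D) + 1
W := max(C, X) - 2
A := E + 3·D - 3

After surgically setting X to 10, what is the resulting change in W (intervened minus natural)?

10

do(X=10) replaces the equation X := min(Z, D) + 1 with the constant X = 10.
C = -3·Z + 5  [with Z=6]  = -13
W = max(C, X) - 2  [with C=-13, X=10]  = 8
Without intervention: B = -Z - 3  [with Z=6]  = -9; D = 2·B + 2·Z + 5  [with B=-9, Z=6]  = -1; X = min(Z, D) + 1  [with Z=6, D=-1]  = 0; C = -3·Z + 5  [with Z=6]  = -13; W = max(C, X) - 2  [with C=-13, X=0]  = -2.
Change = 8 − (-2) = 10.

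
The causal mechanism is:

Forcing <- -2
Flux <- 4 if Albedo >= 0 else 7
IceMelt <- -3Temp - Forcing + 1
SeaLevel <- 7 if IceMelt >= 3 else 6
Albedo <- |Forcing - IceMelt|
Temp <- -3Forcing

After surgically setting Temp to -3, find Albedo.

14

Under do(Temp=-3), the mechanism Temp <- -3Forcing is discarded; Temp is fixed at -3.
IceMelt = -3Temp - Forcing + 1  [with Temp=-3, Forcing=-2]  = 12
Albedo = |Forcing - IceMelt|  [with Forcing=-2, IceMelt=12]  = 14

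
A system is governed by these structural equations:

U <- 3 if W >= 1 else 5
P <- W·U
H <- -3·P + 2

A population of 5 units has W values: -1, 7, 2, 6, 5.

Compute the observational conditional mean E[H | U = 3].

E[H|U=3] averages over only the 4 units with U=3 (W = 7, 2, 6, 5): H = -61, -16, -52, -43, mean -43.

-43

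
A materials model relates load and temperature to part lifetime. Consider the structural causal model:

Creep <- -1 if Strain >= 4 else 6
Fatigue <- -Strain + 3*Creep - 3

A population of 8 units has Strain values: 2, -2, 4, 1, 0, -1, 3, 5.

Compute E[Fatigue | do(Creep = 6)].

13.5

Every unit gets Creep=6 under the intervention. Fatigue values become 13, 17, 11, 14, 15, 16, 12, 10; E[Fatigue|do(Creep=6)] = 13.5.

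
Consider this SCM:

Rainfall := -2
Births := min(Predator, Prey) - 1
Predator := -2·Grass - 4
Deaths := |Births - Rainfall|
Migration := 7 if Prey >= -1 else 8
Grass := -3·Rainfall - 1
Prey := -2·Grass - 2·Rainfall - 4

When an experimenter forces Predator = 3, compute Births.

Intervening sets Predator = 3 and removes its equation (Predator := -2·Grass - 4).
Grass = -3·Rainfall - 1  [with Rainfall=-2]  = 5
Prey = -2·Grass - 2·Rainfall - 4  [with Grass=5, Rainfall=-2]  = -10
Births = min(Predator, Prey) - 1  [with Predator=3, Prey=-10]  = -11

-11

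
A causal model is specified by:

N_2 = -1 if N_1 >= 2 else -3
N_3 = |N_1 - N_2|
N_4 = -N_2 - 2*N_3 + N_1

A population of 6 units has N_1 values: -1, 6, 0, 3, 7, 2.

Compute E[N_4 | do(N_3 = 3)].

-1.5

The intervention sets N_3=3 in all 6 units regardless of N_1. Recomputing N_4 per unit gives -4, 1, -3, -2, 2, -3; average -1.5.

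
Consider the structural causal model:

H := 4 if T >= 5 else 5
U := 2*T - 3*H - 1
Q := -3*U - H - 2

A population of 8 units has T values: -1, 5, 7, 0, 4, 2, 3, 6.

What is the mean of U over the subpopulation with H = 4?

Conditioning on H=4 selects the 3 unit(s) with T ∈ {5, 7, 6}. Their U values: -3, 1, -1. Mean = -1.

-1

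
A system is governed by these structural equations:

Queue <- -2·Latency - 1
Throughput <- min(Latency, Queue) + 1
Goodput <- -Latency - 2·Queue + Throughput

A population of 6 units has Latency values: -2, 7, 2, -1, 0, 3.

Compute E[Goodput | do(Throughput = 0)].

6.5

Every unit gets Throughput=0 under the intervention. Goodput values become -4, 23, 8, -1, 2, 11; E[Goodput|do(Throughput=0)] = 6.5.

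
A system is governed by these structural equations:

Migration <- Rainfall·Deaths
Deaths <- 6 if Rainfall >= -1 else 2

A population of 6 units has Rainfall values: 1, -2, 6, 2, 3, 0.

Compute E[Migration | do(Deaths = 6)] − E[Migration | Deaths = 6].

-4.4

Under do(Deaths=6), Deaths's equation is replaced by Deaths=6 for every unit. Per-unit Migration: 6, -12, 36, 12, 18, 0. Mean = 10.
Conditioning on Deaths=6 selects the 5 unit(s) with Rainfall ∈ {1, 6, 2, 3, 0}. Their Migration values: 6, 36, 12, 18, 0. Mean = 14.4.
Difference = 10 − 14.4 = -4.4.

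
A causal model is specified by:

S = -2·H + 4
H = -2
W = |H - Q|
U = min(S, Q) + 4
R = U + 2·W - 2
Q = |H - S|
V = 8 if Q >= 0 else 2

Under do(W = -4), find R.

Under do(W=-4), the mechanism W = |H - Q| is discarded; W is fixed at -4.
S = -2·H + 4  [with H=-2]  = 8
Q = |H - S|  [with H=-2, S=8]  = 10
U = min(S, Q) + 4  [with S=8, Q=10]  = 12
R = U + 2·W - 2  [with U=12, W=-4]  = 2

2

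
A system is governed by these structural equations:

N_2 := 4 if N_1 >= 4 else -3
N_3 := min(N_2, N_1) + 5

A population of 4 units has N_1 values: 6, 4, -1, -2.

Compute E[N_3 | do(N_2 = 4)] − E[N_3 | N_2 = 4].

-2.75

Every unit gets N_2=4 under the intervention. N_3 values become 9, 9, 4, 3; E[N_3|do(N_2=4)] = 6.25.
Observing N_2=4 restricts to units where N_2's equation naturally yields 4: N_1 ∈ {6, 4}. In that subpopulation N_3 = 9, 9, mean 9.
Difference = 6.25 − 9 = -2.75.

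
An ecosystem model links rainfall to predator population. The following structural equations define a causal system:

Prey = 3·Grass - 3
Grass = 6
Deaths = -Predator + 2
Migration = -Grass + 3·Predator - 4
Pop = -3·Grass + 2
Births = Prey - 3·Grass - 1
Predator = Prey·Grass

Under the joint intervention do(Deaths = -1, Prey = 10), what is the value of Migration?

170

The joint intervention fixes Deaths = -1, Prey = 10, removing each variable's own equation.
Predator = Prey·Grass  [with Prey=10, Grass=6]  = 60
Migration = -Grass + 3·Predator - 4  [with Grass=6, Predator=60]  = 170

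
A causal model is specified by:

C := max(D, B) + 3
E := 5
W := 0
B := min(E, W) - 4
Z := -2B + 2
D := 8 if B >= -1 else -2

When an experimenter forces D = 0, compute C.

3

Intervening sets D = 0 and removes its equation (D := 8 if B >= -1 else -2).
B = min(E, W) - 4  [with E=5, W=0]  = -4
C = max(D, B) + 3  [with D=0, B=-4]  = 3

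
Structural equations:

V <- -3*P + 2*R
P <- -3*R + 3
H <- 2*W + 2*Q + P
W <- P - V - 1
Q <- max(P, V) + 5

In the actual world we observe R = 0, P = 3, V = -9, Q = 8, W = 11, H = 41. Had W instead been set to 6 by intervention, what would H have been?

31

The intervention breaks the incoming arrows to W: W <- P - V - 1 no longer applies, and W = 6.
P = -3*R + 3  [with R=0]  = 3
V = -3*P + 2*R  [with P=3, R=0]  = -9
Q = max(P, V) + 5  [with P=3, V=-9]  = 8
H = 2*W + 2*Q + P  [with W=6, Q=8, P=3]  = 31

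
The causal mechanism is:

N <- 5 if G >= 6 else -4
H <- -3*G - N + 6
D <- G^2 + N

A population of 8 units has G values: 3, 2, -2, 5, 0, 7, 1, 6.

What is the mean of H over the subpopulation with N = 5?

Observing N=5 restricts to units where N's equation naturally yields 5: G ∈ {7, 6}. In that subpopulation H = -20, -17, mean -18.5.

-18.5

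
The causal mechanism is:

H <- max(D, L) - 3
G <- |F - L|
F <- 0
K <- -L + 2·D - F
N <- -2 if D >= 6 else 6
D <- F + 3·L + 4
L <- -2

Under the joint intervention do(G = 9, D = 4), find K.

The joint intervention fixes G = 9, D = 4, removing each variable's own equation.
K = -L + 2·D - F  [with L=-2, D=4, F=0]  = 10

10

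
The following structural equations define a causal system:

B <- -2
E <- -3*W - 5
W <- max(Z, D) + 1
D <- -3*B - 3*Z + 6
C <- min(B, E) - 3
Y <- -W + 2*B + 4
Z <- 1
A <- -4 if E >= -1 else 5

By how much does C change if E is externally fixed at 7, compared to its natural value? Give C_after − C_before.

33

The intervention breaks the incoming arrows to E: E <- -3*W - 5 no longer applies, and E = 7.
C = min(B, E) - 3  [with B=-2, E=7]  = -5
Without intervention: D = -3*B - 3*Z + 6  [with B=-2, Z=1]  = 9; W = max(Z, D) + 1  [with Z=1, D=9]  = 10; E = -3*W - 5  [with W=10]  = -35; C = min(B, E) - 3  [with B=-2, E=-35]  = -38.
Change = -5 − (-38) = 33.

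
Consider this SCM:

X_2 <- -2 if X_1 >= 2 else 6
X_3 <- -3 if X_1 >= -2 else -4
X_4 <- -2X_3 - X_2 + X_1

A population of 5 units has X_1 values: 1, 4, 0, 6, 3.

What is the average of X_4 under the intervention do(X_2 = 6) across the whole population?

The intervention sets X_2=6 in all 5 units regardless of X_1. Recomputing X_4 per unit gives 1, 4, 0, 6, 3; average 2.8.

2.8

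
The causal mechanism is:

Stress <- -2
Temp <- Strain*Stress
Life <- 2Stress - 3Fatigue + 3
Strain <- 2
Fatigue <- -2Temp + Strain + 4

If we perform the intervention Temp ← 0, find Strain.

2

Under do(Temp=0), the mechanism Temp <- Strain*Stress is discarded; Temp is fixed at 0.
Since Strain is not a descendant of the intervened variable, it is unaffected.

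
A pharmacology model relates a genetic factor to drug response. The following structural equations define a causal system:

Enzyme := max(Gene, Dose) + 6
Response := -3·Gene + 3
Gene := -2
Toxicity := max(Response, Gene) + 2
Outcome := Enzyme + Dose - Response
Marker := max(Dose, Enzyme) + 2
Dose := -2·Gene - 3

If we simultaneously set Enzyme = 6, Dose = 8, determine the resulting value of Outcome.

5

The joint intervention fixes Enzyme = 6, Dose = 8, removing each variable's own equation.
Response = -3·Gene + 3  [with Gene=-2]  = 9
Outcome = Enzyme + Dose - Response  [with Enzyme=6, Dose=8, Response=9]  = 5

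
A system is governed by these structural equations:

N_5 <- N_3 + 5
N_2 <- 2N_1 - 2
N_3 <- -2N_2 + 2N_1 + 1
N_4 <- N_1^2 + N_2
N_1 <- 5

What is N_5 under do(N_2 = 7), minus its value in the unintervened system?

do(N_2=7) replaces the equation N_2 <- 2N_1 - 2 with the constant N_2 = 7.
N_3 = -2N_2 + 2N_1 + 1  [with N_2=7, N_1=5]  = -3
N_5 = N_3 + 5  [with N_3=-3]  = 2
Without intervention: N_2 = 2N_1 - 2  [with N_1=5]  = 8; N_3 = -2N_2 + 2N_1 + 1  [with N_2=8, N_1=5]  = -5; N_5 = N_3 + 5  [with N_3=-5]  = 0.
Change = 2 − 0 = 2.

2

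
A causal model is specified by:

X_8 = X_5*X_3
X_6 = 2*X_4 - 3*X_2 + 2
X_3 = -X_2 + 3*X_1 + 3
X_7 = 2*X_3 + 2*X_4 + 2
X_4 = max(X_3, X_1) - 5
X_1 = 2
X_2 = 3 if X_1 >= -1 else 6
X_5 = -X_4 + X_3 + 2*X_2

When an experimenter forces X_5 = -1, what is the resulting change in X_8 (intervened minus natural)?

-72

do(X_5=-1) replaces the equation X_5 = -X_4 + X_3 + 2*X_2 with the constant X_5 = -1.
X_2 = 3 if X_1 >= -1 else 6  [with X_1=2]  = 3
X_3 = -X_2 + 3*X_1 + 3  [with X_2=3, X_1=2]  = 6
X_8 = X_5*X_3  [with X_5=-1, X_3=6]  = -6
Without intervention: X_2 = 3 if X_1 >= -1 else 6  [with X_1=2]  = 3; X_3 = -X_2 + 3*X_1 + 3  [with X_2=3, X_1=2]  = 6; X_4 = max(X_3, X_1) - 5  [with X_3=6, X_1=2]  = 1; X_5 = -X_4 + X_3 + 2*X_2  [with X_4=1, X_3=6, X_2=3]  = 11; X_8 = X_5*X_3  [with X_5=11, X_3=6]  = 66.
Change = -6 − 66 = -72.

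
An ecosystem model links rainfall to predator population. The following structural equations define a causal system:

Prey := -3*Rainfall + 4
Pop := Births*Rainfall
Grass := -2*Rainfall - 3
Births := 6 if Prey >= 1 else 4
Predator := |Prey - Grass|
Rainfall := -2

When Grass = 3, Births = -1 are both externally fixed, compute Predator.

The joint intervention fixes Grass = 3, Births = -1, removing each variable's own equation.
Prey = -3*Rainfall + 4  [with Rainfall=-2]  = 10
Predator = |Prey - Grass|  [with Prey=10, Grass=3]  = 7

7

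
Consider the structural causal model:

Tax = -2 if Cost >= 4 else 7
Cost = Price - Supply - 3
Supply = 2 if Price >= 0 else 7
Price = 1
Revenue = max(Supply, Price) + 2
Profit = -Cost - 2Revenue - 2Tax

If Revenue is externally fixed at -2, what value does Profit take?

Under do(Revenue=-2), the mechanism Revenue = max(Supply, Price) + 2 is discarded; Revenue is fixed at -2.
Supply = 2 if Price >= 0 else 7  [with Price=1]  = 2
Cost = Price - Supply - 3  [with Price=1, Supply=2]  = -4
Tax = -2 if Cost >= 4 else 7  [with Cost=-4]  = 7
Profit = -Cost - 2Revenue - 2Tax  [with Cost=-4, Revenue=-2, Tax=7]  = -6

-6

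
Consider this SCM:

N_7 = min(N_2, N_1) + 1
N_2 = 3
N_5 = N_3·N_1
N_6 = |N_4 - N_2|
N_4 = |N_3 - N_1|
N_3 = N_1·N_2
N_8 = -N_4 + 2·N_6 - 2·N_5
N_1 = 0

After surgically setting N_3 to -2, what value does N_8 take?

0

The intervention breaks the incoming arrows to N_3: N_3 = N_1·N_2 no longer applies, and N_3 = -2.
N_4 = |N_3 - N_1|  [with N_3=-2, N_1=0]  = 2
N_5 = N_3·N_1  [with N_3=-2, N_1=0]  = 0
N_6 = |N_4 - N_2|  [with N_4=2, N_2=3]  = 1
N_8 = -N_4 + 2·N_6 - 2·N_5  [with N_4=2, N_6=1, N_5=0]  = 0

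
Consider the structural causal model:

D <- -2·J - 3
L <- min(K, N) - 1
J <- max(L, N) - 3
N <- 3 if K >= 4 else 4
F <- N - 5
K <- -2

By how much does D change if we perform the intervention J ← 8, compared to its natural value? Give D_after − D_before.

-14

Under do(J=8), the mechanism J <- max(L, N) - 3 is discarded; J is fixed at 8.
D = -2·J - 3  [with J=8]  = -19
Without intervention: N = 3 if K >= 4 else 4  [with K=-2]  = 4; L = min(K, N) - 1  [with K=-2, N=4]  = -3; J = max(L, N) - 3  [with L=-3, N=4]  = 1; D = -2·J - 3  [with J=1]  = -5.
Change = -19 − (-5) = -14.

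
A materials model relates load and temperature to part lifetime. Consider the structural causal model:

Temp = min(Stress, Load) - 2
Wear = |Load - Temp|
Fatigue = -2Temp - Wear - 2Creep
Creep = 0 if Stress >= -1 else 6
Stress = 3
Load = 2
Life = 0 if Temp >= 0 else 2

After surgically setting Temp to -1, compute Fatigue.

-1

The intervention breaks the incoming arrows to Temp: Temp = min(Stress, Load) - 2 no longer applies, and Temp = -1.
Creep = 0 if Stress >= -1 else 6  [with Stress=3]  = 0
Wear = |Load - Temp|  [with Load=2, Temp=-1]  = 3
Fatigue = -2Temp - Wear - 2Creep  [with Temp=-1, Wear=3, Creep=0]  = -1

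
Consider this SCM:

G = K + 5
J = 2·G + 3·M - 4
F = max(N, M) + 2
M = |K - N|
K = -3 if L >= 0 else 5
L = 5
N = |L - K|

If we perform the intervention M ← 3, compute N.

Under do(M=3), the mechanism M = |K - N| is discarded; M is fixed at 3.
Since N is not a descendant of the intervened variable, it is unaffected.
K = -3 if L >= 0 else 5  [with L=5]  = -3
N = |L - K|  [with L=5, K=-3]  = 8

8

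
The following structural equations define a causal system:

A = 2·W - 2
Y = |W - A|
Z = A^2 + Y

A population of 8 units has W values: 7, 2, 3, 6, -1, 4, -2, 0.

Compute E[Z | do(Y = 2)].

do(Y=2) breaks Y's dependence on W. With Y=2 fixed, Z across the units is 146, 6, 18, 102, 18, 38, 38, 6, mean 46.5.

46.5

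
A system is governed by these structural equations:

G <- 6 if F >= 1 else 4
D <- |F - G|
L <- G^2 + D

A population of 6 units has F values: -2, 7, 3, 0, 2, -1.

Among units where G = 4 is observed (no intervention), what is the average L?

21

Conditioning on G=4 selects the 3 unit(s) with F ∈ {-2, 0, -1}. Their L values: 22, 20, 21. Mean = 21.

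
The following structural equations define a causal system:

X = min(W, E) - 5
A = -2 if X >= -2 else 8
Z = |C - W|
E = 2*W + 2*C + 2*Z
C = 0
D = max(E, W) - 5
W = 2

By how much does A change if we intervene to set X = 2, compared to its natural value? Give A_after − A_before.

-10

The intervention breaks the incoming arrows to X: X = min(W, E) - 5 no longer applies, and X = 2.
A = -2 if X >= -2 else 8  [with X=2]  = -2
Without intervention: Z = |C - W|  [with C=0, W=2]  = 2; E = 2*W + 2*C + 2*Z  [with W=2, C=0, Z=2]  = 8; X = min(W, E) - 5  [with W=2, E=8]  = -3; A = -2 if X >= -2 else 8  [with X=-3]  = 8.
Change = -2 − 8 = -10.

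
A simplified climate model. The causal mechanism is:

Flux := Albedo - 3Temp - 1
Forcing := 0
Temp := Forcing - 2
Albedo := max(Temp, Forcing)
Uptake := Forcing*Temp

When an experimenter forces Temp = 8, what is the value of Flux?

-17

Under do(Temp=8), the mechanism Temp := Forcing - 2 is discarded; Temp is fixed at 8.
Albedo = max(Temp, Forcing)  [with Temp=8, Forcing=0]  = 8
Flux = Albedo - 3Temp - 1  [with Albedo=8, Temp=8]  = -17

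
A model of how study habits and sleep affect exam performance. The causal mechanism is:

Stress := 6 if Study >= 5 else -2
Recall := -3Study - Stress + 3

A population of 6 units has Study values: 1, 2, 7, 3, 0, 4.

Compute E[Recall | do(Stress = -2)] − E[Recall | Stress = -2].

-2.5

do(Stress=-2) breaks Stress's dependence on Study. With Stress=-2 fixed, Recall across the units is 2, -1, -16, -4, 5, -7, mean -3.5.
Conditioning on Stress=-2 selects the 5 unit(s) with Study ∈ {1, 2, 3, 0, 4}. Their Recall values: 2, -1, -4, 5, -7. Mean = -1.
Difference = -3.5 − (-1) = -2.5.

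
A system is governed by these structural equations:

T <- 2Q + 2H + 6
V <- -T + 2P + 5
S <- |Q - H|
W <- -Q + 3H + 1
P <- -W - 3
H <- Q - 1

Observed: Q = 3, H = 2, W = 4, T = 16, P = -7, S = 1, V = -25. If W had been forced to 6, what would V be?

The intervention breaks the incoming arrows to W: W <- -Q + 3H + 1 no longer applies, and W = 6.
H = Q - 1  [with Q=3]  = 2
T = 2Q + 2H + 6  [with Q=3, H=2]  = 16
P = -W - 3  [with W=6]  = -9
V = -T + 2P + 5  [with T=16, P=-9]  = -29

-29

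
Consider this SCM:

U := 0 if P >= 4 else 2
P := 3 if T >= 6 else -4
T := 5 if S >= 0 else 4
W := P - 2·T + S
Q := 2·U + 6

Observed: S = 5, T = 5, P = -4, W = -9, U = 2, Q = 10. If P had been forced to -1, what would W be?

-6

The intervention breaks the incoming arrows to P: P := 3 if T >= 6 else -4 no longer applies, and P = -1.
T = 5 if S >= 0 else 4  [with S=5]  = 5
W = P - 2·T + S  [with P=-1, T=5, S=5]  = -6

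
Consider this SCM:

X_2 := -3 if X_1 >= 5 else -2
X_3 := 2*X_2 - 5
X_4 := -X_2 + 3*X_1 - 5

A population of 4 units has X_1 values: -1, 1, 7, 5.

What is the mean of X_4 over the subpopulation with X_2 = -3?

Conditioning on X_2=-3 selects the 2 unit(s) with X_1 ∈ {7, 5}. Their X_4 values: 19, 13. Mean = 16.

16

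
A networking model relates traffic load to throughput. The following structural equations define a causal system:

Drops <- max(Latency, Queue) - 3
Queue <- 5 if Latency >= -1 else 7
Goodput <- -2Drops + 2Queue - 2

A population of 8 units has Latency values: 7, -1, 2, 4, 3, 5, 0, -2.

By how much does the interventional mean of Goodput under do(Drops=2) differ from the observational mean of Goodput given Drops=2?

0.5

do(Drops=2) breaks Drops's dependence on Latency. With Drops=2 fixed, Goodput across the units is 4, 4, 4, 4, 4, 4, 4, 8, mean 4.5.
E[Goodput|Drops=2] averages over only the 6 units with Drops=2 (Latency = -1, 2, 4, 3, 5, 0): Goodput = 4, 4, 4, 4, 4, 4, mean 4.
Difference = 4.5 − 4 = 0.5.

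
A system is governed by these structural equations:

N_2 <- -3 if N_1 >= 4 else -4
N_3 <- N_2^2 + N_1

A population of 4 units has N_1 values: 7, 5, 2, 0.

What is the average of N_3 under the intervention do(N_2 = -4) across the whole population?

19.5

Every unit gets N_2=-4 under the intervention. N_3 values become 23, 21, 18, 16; E[N_3|do(N_2=-4)] = 19.5.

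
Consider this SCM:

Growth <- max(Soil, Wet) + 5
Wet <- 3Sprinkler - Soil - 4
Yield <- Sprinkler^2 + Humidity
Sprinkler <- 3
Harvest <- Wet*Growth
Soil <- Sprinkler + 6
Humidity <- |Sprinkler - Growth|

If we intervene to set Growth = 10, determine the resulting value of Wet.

Under do(Growth=10), the mechanism Growth <- max(Soil, Wet) + 5 is discarded; Growth is fixed at 10.
Since Wet is not a descendant of the intervened variable, it is unaffected.
Soil = Sprinkler + 6  [with Sprinkler=3]  = 9
Wet = 3Sprinkler - Soil - 4  [with Sprinkler=3, Soil=9]  = -4

-4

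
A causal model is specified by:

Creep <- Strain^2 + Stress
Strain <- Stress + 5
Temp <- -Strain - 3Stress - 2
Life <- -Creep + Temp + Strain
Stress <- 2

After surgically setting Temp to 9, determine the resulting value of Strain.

Under do(Temp=9), the mechanism Temp <- -Strain - 3Stress - 2 is discarded; Temp is fixed at 9.
Since Strain is not a descendant of the intervened variable, it is unaffected.
Strain = Stress + 5  [with Stress=2]  = 7

7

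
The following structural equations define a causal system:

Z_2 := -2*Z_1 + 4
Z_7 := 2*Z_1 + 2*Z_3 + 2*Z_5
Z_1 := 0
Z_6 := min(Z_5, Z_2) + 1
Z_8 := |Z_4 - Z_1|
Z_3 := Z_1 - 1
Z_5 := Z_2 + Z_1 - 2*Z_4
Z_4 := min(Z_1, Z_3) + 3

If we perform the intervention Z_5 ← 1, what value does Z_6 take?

The intervention breaks the incoming arrows to Z_5: Z_5 := Z_2 + Z_1 - 2*Z_4 no longer applies, and Z_5 = 1.
Z_2 = -2*Z_1 + 4  [with Z_1=0]  = 4
Z_6 = min(Z_5, Z_2) + 1  [with Z_5=1, Z_2=4]  = 2

2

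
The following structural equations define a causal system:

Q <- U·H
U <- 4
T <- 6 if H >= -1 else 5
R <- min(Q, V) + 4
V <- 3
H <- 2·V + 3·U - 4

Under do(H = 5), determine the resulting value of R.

7

do(H=5) replaces the equation H <- 2·V + 3·U - 4 with the constant H = 5.
Q = U·H  [with U=4, H=5]  = 20
R = min(Q, V) + 4  [with Q=20, V=3]  = 7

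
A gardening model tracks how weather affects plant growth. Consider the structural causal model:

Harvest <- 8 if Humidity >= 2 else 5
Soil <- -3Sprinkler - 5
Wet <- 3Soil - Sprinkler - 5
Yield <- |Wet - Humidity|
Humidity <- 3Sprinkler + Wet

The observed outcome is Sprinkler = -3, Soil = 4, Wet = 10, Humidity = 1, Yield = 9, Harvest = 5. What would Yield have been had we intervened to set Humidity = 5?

Intervening sets Humidity = 5 and removes its equation (Humidity <- 3Sprinkler + Wet).
Soil = -3Sprinkler - 5  [with Sprinkler=-3]  = 4
Wet = 3Soil - Sprinkler - 5  [with Soil=4, Sprinkler=-3]  = 10
Yield = |Wet - Humidity|  [with Wet=10, Humidity=5]  = 5

5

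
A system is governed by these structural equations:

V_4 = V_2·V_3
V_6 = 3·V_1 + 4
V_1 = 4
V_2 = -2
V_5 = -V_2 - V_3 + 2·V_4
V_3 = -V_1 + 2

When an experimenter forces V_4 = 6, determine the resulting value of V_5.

16

Intervening sets V_4 = 6 and removes its equation (V_4 = V_2·V_3).
V_3 = -V_1 + 2  [with V_1=4]  = -2
V_5 = -V_2 - V_3 + 2·V_4  [with V_2=-2, V_3=-2, V_4=6]  = 16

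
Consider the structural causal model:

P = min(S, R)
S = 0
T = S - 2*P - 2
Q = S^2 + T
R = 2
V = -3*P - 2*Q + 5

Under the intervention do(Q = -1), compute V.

The intervention breaks the incoming arrows to Q: Q = S^2 + T no longer applies, and Q = -1.
P = min(S, R)  [with S=0, R=2]  = 0
V = -3*P - 2*Q + 5  [with P=0, Q=-1]  = 7

7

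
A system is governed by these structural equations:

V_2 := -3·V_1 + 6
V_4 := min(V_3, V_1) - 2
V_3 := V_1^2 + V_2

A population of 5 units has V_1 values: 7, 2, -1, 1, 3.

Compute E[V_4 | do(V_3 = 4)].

Under do(V_3=4), V_3's equation is replaced by V_3=4 for every unit. Per-unit V_4: 2, 0, -3, -1, 1. Mean = -0.2.

-0.2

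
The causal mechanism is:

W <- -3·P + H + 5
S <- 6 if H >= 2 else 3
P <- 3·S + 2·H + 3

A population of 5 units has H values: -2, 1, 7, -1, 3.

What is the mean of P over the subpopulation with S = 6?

31

Observing S=6 restricts to units where S's equation naturally yields 6: H ∈ {7, 3}. In that subpopulation P = 35, 27, mean 31.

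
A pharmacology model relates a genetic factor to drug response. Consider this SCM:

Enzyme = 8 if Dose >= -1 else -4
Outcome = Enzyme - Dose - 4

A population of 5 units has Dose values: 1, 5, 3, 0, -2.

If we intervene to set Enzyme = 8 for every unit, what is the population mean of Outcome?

Under do(Enzyme=8), Enzyme's equation is replaced by Enzyme=8 for every unit. Per-unit Outcome: 3, -1, 1, 4, 6. Mean = 2.6.

2.6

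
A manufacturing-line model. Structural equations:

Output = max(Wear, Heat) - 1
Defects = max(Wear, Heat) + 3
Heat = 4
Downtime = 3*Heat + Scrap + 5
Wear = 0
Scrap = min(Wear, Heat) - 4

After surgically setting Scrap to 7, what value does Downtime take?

24

Under do(Scrap=7), the mechanism Scrap = min(Wear, Heat) - 4 is discarded; Scrap is fixed at 7.
Downtime = 3*Heat + Scrap + 5  [with Heat=4, Scrap=7]  = 24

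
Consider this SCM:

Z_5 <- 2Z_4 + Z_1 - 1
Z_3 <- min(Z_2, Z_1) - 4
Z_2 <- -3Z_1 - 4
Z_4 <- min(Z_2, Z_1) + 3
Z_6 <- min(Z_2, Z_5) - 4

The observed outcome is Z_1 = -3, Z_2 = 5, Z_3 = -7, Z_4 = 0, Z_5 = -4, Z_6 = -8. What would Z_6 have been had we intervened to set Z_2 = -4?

-10

Under do(Z_2=-4), the mechanism Z_2 <- -3Z_1 - 4 is discarded; Z_2 is fixed at -4.
Z_4 = min(Z_2, Z_1) + 3  [with Z_2=-4, Z_1=-3]  = -1
Z_5 = 2Z_4 + Z_1 - 1  [with Z_4=-1, Z_1=-3]  = -6
Z_6 = min(Z_2, Z_5) - 4  [with Z_2=-4, Z_5=-6]  = -10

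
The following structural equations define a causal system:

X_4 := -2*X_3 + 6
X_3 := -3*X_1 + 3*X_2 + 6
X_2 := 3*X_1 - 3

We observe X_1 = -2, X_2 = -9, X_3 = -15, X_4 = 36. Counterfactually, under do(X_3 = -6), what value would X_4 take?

The intervention breaks the incoming arrows to X_3: X_3 := -3*X_1 + 3*X_2 + 6 no longer applies, and X_3 = -6.
X_4 = -2*X_3 + 6  [with X_3=-6]  = 18

18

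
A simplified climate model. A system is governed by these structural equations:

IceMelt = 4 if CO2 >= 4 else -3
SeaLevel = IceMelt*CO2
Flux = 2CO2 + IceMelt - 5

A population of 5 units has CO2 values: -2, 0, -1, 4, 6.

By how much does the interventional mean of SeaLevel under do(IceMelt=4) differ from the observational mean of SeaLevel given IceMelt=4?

do(IceMelt=4) breaks IceMelt's dependence on CO2. With IceMelt=4 fixed, SeaLevel across the units is -8, 0, -4, 16, 24, mean 5.6.
Conditioning on IceMelt=4 selects the 2 unit(s) with CO2 ∈ {4, 6}. Their SeaLevel values: 16, 24. Mean = 20.
Difference = 5.6 − 20 = -14.4.

-14.4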